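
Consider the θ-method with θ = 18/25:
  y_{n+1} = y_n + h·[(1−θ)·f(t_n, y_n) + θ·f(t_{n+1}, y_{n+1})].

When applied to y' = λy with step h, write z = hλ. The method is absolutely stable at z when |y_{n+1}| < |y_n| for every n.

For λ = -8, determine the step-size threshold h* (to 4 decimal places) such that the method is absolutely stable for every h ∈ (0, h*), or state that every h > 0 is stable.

Set f=λy, z=hλ:
  y_{n+1} = y_n + z·[7/25·y_n + 18/25·y_{n+1}] ⇒ (1 − 18/25z)y_{n+1} = (1 + 7/25z)y_n
  so R(z) = (1 + 7/25z)/(1 − 18/25z).

Need |R(x)|<1, x<0.
x=-1.26: |R|=0.3393
x=-2: |R|=0.1803
x=-10: |R|=0.2195
x=-100: |R|=0.3699
θ=18/25≥1/2 ⇒ |1+7/25x|<|1−18/25x| ∀x<0 ⇒ unbounded interval.

(−∞, 0) — no finite endpoint. Any h>0 works for λ=-8.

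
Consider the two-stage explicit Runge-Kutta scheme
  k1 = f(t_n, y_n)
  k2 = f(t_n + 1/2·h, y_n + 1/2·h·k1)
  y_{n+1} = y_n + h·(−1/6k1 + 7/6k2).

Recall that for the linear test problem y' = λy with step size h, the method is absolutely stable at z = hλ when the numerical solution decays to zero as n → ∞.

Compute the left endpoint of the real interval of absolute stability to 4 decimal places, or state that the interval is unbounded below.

left endpoint -1.7143.

With y'=λy (z=hλ):
  k1=λy_n ⇒ h·k1=z·y_n;  k2=λ(1+1/2z)y_n ⇒ h·k2=z(1+1/2z)y_n
  y_{n+1}/y_n = 1 − 1/6z + 7/6z(1+1/2z) = 1 + z + 7/12z²
  R(z) = 1 + z + 7/12z².

Solve |R(x)|<1 on ℝ⁻.
x=-0.93: |R|=0.5745
R=1: x+7/12x²=0 ⇒ x=−12/7=-1.7143; min R=1−1/(4·7/12)=0.5714>−1
Confirm numerically:
  x=-1.408: |R|=0.74844 <1
  x=-1.342: |R|=0.70856 <1
  x=-1.044: |R|=0.59180 <1
  x=-2.302: |R|=1.78920 >1
  x=-2.276: |R|=1.74577 >1
  x=-1.829: |R|=1.12239 >1
Stable set (-1.7143, 0).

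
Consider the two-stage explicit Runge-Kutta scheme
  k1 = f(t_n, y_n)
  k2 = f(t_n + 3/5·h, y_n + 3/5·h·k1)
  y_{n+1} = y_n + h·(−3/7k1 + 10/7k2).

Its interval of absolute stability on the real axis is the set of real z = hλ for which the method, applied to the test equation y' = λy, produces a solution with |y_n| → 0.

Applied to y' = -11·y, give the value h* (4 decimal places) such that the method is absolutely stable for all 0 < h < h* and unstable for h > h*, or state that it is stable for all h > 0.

On y'=λy, z=hλ:
  k1=λy_n ⇒ h·k1=z·y_n;  k2=λ(1+3/5z)y_n ⇒ h·k2=z(1+3/5z)y_n
  y_{n+1}/y_n = 1 − 3/7z + 10/7z(1+3/5z) = 1 + z + 6/7z²
  ⇒ R(z) = 1 + z + 6/7z².

Solve |R(x)|<1 on ℝ⁻.
x=-0.74: |R|=0.7294
R=1: x+6/7x²=0 ⇒ x=−7/6=-1.1667; min R=1−1/(4·6/7)=0.7083>−1
Confirm numerically:
  x=-0.667: |R|=0.71433 <1
  x=-0.595: |R|=0.70845 <1
  x=-0.487: |R|=0.71629 <1
  x=-1.570: |R|=1.54277 >1
  x=-1.279: |R|=1.12315 >1
So |R|<1 on (-1.1667, 0).

(-1.1667,0); λ=-11 ⇒ h* = (7/6)/11 = 0.1061.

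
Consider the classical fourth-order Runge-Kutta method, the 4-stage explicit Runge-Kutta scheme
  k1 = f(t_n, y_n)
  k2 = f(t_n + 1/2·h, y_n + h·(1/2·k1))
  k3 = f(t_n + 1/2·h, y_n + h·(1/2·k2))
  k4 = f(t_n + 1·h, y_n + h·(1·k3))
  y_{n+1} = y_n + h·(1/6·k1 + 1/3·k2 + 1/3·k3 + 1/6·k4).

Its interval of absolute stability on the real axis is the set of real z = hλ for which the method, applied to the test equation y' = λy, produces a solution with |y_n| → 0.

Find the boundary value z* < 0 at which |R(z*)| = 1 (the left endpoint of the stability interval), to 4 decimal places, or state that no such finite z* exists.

Test eqn y'=λy, z=hλ:
  order 4, 4-stage ⇒ R(z)=1+z+z^2/2+z^3/6+z^4/24
  (e.g. R(-0.36)=0.69772, |R|=0.69772)

Find x<0 with |R(x)|<1.
x=-0.36: |R|=0.6977
|R(-3.09)|=1.5654 |R(-2.14)|=0.3903 |R(-1.49)|=0.2741
Bisect:
  x_lo=-3.5414 |R|=2.8806  x_hi=-0.1198 |R|=0.8871
  mid=-1.83059 |R|=0.29044 →hi
  mid=-2.68599 |R|=0.86031 →hi
  mid=-3.11369 |R|=1.61902 →lo
  mid=-2.89984 |R|=1.18688 →lo
  mid=-2.79291 |R|=1.01154 →lo
  mid=-2.73945 |R|=0.93305 →hi
  mid=-2.76618 |R|=0.97156 →hi
  ...
  [-2.78539,-2.78518] ⇒ x*=-2.7853
So |R|<1 on (-2.7853, 0).

left endpoint -2.7853.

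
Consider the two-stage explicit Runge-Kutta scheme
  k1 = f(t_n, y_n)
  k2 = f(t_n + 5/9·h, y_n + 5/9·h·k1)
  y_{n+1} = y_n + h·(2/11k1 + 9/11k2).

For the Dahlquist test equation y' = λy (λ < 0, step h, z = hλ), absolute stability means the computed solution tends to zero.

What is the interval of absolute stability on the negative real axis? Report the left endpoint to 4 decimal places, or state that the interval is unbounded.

z∈(-2.2000,0).

With y'=λy (z=hλ):
  k1=λy_n ⇒ h·k1=z·y_n;  k2=λ(1+5/9z)y_n ⇒ h·k2=z(1+5/9z)y_n
  y_{n+1}/y_n = 1 + 2/11z + 9/11z(1+5/9z) = 1 + z + 5/11z²
  R(z) = 1 + z + 5/11z².

Boundary: |R(x)|=1, x<0.
x=-0.66: |R|=0.5380
R=1: x+5/11x²=0 ⇒ x=−11/5=-2.2000; min R=1−1/(4·5/11)=0.4500>−1
Confirm numerically:
  x=-1.703: |R|=0.61528 <1
  x=-1.616: |R|=0.57103 <1
  x=-1.101: |R|=0.45000 <1
  x=-1.060: |R|=0.45073 <1
  x=-2.720: |R|=1.64291 >1
  x=-2.644: |R|=1.53361 >1
  x=-2.514: |R|=1.35882 >1
So |R|<1 on (-2.2000, 0).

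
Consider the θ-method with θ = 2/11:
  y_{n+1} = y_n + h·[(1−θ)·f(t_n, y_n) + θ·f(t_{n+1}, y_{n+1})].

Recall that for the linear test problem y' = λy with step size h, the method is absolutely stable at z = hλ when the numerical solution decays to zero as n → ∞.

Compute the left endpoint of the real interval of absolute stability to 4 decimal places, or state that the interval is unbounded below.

left endpoint -3.1429.

Set f=λy, z=hλ:
  y_{n+1} = y_n + z·[9/11·y_n + 2/11·y_{n+1}] ⇒ (1 − 2/11z)y_{n+1} = (1 + 9/11z)y_n
  so R(z) = (1 + 9/11z)/(1 − 2/11z).

Boundary: |R(x)|=1, x<0.
x=-1.27: |R|=0.0318
R=−1: 1+9/11x = −1+2/11x ⇒ -7/11x=2 ⇒ x=2/(-7/11)=-3.1429
Confirm numerically:
  x=-3.077: |R|=0.97313 <1
  x=-2.194: |R|=0.56836 <1
  x=-2.032: |R|=0.48380 <1
  x=-1.531: |R|=0.19762 <1
  x=-3.691: |R|=1.20874 >1
  x=-3.486: |R|=1.13365 >1
Stable set (-3.1429, 0).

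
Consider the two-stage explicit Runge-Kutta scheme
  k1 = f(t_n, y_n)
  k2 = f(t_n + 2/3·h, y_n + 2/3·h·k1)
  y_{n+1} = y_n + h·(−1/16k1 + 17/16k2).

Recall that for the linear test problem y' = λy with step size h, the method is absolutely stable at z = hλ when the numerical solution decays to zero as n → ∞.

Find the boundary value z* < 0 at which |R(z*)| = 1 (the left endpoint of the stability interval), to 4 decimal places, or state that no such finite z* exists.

On y'=λy, z=hλ:
  k1=λy_n ⇒ h·k1=z·y_n;  k2=λ(1+2/3z)y_n ⇒ h·k2=z(1+2/3z)y_n
  y_{n+1}/y_n = 1 − 1/16z + 17/16z(1+2/3z) = 1 + z + 17/24z²
  Hence R(z) = 1 + z + 17/24z².

Find x<0 with |R(x)|<1.
x=-1.53: |R|=1.1281
R=1: x+17/24x²=0 ⇒ x=−24/17=-1.4118; min R=1−1/(4·17/24)=0.6471>−1
Confirm numerically:
  x=-1.199: |R|=0.81930 <1
  x=-1.054: |R|=0.73290 <1
  x=-0.594: |R|=0.65593 <1
  x=-1.751: |R|=1.42075 >1
  x=-1.609: |R|=1.22479 >1
  x=-1.580: |R|=1.18828 >1
Interval (-1.4118, 0).

z* = -1.4118.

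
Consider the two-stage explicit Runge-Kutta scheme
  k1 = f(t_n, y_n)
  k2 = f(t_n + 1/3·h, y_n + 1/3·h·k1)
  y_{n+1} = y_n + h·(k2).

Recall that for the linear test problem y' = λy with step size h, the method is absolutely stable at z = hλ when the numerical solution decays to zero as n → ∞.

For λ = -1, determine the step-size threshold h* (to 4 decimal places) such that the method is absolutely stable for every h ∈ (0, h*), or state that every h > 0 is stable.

(-3.0000,0); λ=-1 ⇒ h* = (3)/1 = 3.0000.

On y'=λy, z=hλ:
  k1=λy_n ⇒ h·k1=z·y_n;  k2=λ(1+1/3z)y_n ⇒ h·k2=z(1+1/3z)y_n
  y_{n+1}/y_n = 1 + z(1+1/3z) = 1 + z + 1/3z²
  ⇒ R(z) = 1 + z + 1/3z².

Need |R(x)|<1, x<0.
x=-1.15: |R|=0.2908
R=1: x+1/3x²=0 ⇒ x=−3=-3.0000; min R=1−1/(4·1/3)=0.2500>−1
Confirm numerically:
  x=-2.261: |R|=0.44304 <1
  x=-1.928: |R|=0.31106 <1
  x=-1.721: |R|=0.26628 <1
  x=-1.551: |R|=0.25087 <1
  x=-3.493: |R|=1.57402 >1
  x=-3.125: |R|=1.13021 >1
So |R|<1 on (-3.0000, 0).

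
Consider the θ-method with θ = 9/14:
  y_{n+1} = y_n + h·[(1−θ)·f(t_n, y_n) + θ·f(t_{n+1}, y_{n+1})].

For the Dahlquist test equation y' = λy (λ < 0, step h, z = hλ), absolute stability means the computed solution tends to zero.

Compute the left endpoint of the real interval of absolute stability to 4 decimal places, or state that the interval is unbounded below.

(−∞, 0) — no finite endpoint.

Set f=λy, z=hλ:
  y_{n+1} = y_n + z·[5/14·y_n + 9/14·y_{n+1}] ⇒ (1 − 9/14z)y_{n+1} = (1 + 5/14z)y_n
  so R(z) = (1 + 5/14z)/(1 − 9/14z).

Find x<0 with |R(x)|<1.
x=-0.91: |R|=0.4259
x=-2: |R|=0.1250
x=-10: |R|=0.3462
x=-100: |R|=0.5317
θ=9/14≥1/2 ⇒ |1+5/14x|<|1−9/14x| ∀x<0 ⇒ stable on all of ℝ⁻.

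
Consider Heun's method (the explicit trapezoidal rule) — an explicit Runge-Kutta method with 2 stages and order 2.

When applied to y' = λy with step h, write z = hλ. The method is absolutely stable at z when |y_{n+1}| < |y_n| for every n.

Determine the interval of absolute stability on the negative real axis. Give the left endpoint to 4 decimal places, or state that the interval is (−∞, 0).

With y'=λy (z=hλ):
  order 2, 2-stage ⇒ R(z)=1+z+z^2/2
  (e.g. R(-1.57)=0.66245, |R|=0.66245)

Boundary: |R(x)|=1, x<0.
x=-1.57: |R|=0.6624
|R(-1.68)|=0.7312 |R(-1.13)|=0.5085 |R(-0.73)|=0.5364
Bisect:
  x_lo=-2.5491 |R|=1.6999  x_hi=-0.3255 |R|=0.7275
  mid=-1.43730 |R|=0.59562 →hi
  mid=-1.99321 |R|=0.99323 →hi
  mid=-2.27116 |R|=1.30792 →lo
  mid=-2.13218 |R|=1.14092 →lo
  mid=-2.06269 |R|=1.06466 →lo
  mid=-2.02795 |R|=1.02834 →lo
  mid=-2.01058 |R|=1.01063 →lo
  mid=-2.00189 |R|=1.00189 →lo
  mid=-1.99755 |R|=0.99755 →hi
  mid=-1.99972 |R|=0.99972 →hi
  ...
  [-2.00013,-1.99999] ⇒ x*=-2.0000
Stable set (-2.0000, 0).

z∈(-2.0000,0).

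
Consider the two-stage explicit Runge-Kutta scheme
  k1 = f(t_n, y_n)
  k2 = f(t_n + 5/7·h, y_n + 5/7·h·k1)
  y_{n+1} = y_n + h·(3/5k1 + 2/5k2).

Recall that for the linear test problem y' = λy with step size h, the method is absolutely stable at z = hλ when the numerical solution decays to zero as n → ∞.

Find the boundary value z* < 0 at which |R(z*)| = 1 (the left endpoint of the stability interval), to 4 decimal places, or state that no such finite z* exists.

z* = -3.5000.

Set f=λy, z=hλ:
  k1=λy_n ⇒ h·k1=z·y_n;  k2=λ(1+5/7z)y_n ⇒ h·k2=z(1+5/7z)y_n
  y_{n+1}/y_n = 1 + 3/5z + 2/5z(1+5/7z) = 1 + z + 2/7z²
  R(z) = 1 + z + 2/7z².

Boundary: |R(x)|=1, x<0.
x=-0.56: |R|=0.5296
R=1: x+2/7x²=0 ⇒ x=−7/2=-3.5000; min R=1−1/(4·2/7)=0.1250>−1
Confirm numerically:
  x=-2.973: |R|=0.55235 <1
  x=-2.869: |R|=0.48276 <1
  x=-1.827: |R|=0.12669 <1
  x=-3.931: |R|=1.48407 >1
  x=-3.614: |R|=1.11771 >1
So |R|<1 on (-3.5000, 0).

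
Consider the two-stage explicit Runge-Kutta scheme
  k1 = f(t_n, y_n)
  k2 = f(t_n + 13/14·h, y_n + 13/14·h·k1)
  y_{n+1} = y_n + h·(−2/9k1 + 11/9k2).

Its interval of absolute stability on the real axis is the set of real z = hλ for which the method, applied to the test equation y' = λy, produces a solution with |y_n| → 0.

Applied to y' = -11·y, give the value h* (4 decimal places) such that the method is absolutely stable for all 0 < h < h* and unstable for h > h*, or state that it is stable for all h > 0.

Test eqn y'=λy, z=hλ:
  k1=λy_n ⇒ h·k1=z·y_n;  k2=λ(1+13/14z)y_n ⇒ h·k2=z(1+13/14z)y_n
  y_{n+1}/y_n = 1 − 2/9z + 11/9z(1+13/14z) = 1 + z + 143/126z²
  R(z) = 1 + z + 143/126z².

Solve |R(x)|<1 on ℝ⁻.
x=-0.49: |R|=0.7825
R=1: x+143/126x²=0 ⇒ x=−126/143=-0.8811; min R=1−1/(4·143/126)=0.7797>−1
Confirm numerically:
  x=-0.834: |R|=0.95540 <1
  x=-0.695: |R|=0.85320 <1
  x=-0.504: |R|=0.78429 <1
  x=-0.444: |R|=0.77973 <1
  x=-1.475: |R|=1.99416 >1
  x=-1.268: |R|=1.55675 >1
Stable set (-0.8811, 0).

(-0.8811,0); λ=-11 ⇒ h* = (126/143)/11 = 0.0801.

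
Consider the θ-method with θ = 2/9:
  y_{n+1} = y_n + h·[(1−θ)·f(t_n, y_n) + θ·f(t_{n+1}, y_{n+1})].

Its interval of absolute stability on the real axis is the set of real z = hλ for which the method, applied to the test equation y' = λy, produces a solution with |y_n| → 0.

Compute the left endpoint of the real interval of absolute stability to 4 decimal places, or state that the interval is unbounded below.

Test eqn y'=λy, z=hλ:
  y_{n+1} = y_n + z·[7/9·y_n + 2/9·y_{n+1}] ⇒ (1 − 2/9z)y_{n+1} = (1 + 7/9z)y_n
  Hence R(z) = (1 + 7/9z)/(1 − 2/9z).

Find x<0 with |R(x)|<1.
x=-1.72: |R|=0.2444
R=−1: 1+7/9x = −1+2/9x ⇒ -5/9x=2 ⇒ x=2/(-5/9)=-3.6000
Confirm numerically:
  x=-2.653: |R|=0.66902 <1
  x=-2.585: |R|=0.64185 <1
  x=-2.432: |R|=0.57877 <1
  x=-2.289: |R|=0.51723 <1
  x=-4.016: |R|=1.12212 >1
  x=-3.696: |R|=1.02928 >1
  x=-3.636: |R|=1.01106 >1
Stable set (-3.6000, 0).

left endpoint -3.6000.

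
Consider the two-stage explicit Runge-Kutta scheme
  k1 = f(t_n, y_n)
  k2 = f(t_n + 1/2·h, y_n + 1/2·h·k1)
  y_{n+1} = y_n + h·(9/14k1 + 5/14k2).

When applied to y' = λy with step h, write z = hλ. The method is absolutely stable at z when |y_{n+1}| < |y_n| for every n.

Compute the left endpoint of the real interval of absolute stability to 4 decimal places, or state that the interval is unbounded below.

On y'=λy, z=hλ:
  k1=λy_n ⇒ h·k1=z·y_n;  k2=λ(1+1/2z)y_n ⇒ h·k2=z(1+1/2z)y_n
  y_{n+1}/y_n = 1 + 9/14z + 5/14z(1+1/2z) = 1 + z + 5/28z²
  Hence R(z) = 1 + z + 5/28z².

Need |R(x)|<1, x<0.
x=-1.76: |R|=0.2069
R=1: x+5/28x²=0 ⇒ x=−28/5=-5.6000; min R=1−1/(4·5/28)=-0.4000>−1
Confirm numerically:
  x=-5.507: |R|=0.90854 <1
  x=-5.462: |R|=0.86540 <1
  x=-4.180: |R|=0.05993 <1
  x=-2.558: |R|=0.38954 <1
  x=-6.057: |R|=1.49429 >1
  x=-5.864: |R|=1.27645 >1
Stable set (-5.6000, 0).

left endpoint -5.6000.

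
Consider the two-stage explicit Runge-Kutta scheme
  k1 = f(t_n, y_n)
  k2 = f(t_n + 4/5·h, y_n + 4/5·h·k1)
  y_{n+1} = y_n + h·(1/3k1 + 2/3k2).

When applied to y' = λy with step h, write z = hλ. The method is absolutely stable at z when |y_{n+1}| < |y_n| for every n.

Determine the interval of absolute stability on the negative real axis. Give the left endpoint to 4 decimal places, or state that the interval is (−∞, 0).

(-1.8750, 0).

Set f=λy, z=hλ:
  k1=λy_n ⇒ h·k1=z·y_n;  k2=λ(1+4/5z)y_n ⇒ h·k2=z(1+4/5z)y_n
  y_{n+1}/y_n = 1 + 1/3z + 2/3z(1+4/5z) = 1 + z + 8/15z²
  ⇒ R(z) = 1 + z + 8/15z².

Solve |R(x)|<1 on ℝ⁻.
x=-1.55: |R|=0.7313
R=1: x+8/15x²=0 ⇒ x=−15/8=-1.8750; min R=1−1/(4·8/15)=0.5312>−1
Confirm numerically:
  x=-1.608: |R|=0.77102 <1
  x=-1.565: |R|=0.74125 <1
  x=-1.432: |R|=0.66167 <1
  x=-0.923: |R|=0.53136 <1
  x=-2.470: |R|=1.78381 >1
  x=-1.981: |R|=1.11199 >1
  x=-1.952: |R|=1.08016 >1
Interval (-1.8750, 0).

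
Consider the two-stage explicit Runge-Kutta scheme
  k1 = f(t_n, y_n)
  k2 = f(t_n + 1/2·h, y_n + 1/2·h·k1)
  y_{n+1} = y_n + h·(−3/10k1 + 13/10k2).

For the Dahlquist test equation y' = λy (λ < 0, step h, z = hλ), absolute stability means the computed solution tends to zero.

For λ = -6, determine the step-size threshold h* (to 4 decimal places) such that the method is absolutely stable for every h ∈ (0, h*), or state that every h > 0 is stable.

(-1.5385,0); λ=-6 ⇒ h* = (20/13)/6 = 0.2564.

Test eqn y'=λy, z=hλ:
  k1=λy_n ⇒ h·k1=z·y_n;  k2=λ(1+1/2z)y_n ⇒ h·k2=z(1+1/2z)y_n
  y_{n+1}/y_n = 1 − 3/10z + 13/10z(1+1/2z) = 1 + z + 13/20z²
  so R(z) = 1 + z + 13/20z².

Need |R(x)|<1, x<0.
x=-0.46: |R|=0.6775
R=1: x+13/20x²=0 ⇒ x=−20/13=-1.5385; min R=1−1/(4·13/20)=0.6154>−1
Confirm numerically:
  x=-1.343: |R|=0.82937 <1
  x=-1.255: |R|=0.76877 <1
  x=-0.988: |R|=0.64649 <1
  x=-0.743: |R|=0.61583 <1
  x=-2.051: |R|=1.68329 >1
  x=-1.752: |R|=1.24318 >1
So |R|<1 on (-1.5385, 0).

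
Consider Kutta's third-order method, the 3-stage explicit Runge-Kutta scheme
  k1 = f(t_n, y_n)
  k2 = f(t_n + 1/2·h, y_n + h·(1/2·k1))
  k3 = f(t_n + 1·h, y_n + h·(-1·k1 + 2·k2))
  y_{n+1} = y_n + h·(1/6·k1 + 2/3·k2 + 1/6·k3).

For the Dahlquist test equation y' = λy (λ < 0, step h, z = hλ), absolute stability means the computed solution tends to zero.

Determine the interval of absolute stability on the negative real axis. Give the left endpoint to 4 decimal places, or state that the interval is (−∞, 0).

Test eqn y'=λy, z=hλ:
  order 3, 3-stage ⇒ R(z)=1+z+z^2/2+z^3/6
  (e.g. R(-1.43)=0.10508, |R|=0.10508)

Need |R(x)|<1, x<0.
x=-1.43: |R|=0.1051
|R(-2.52)|=1.0120 |R(-2.17)|=0.5186 |R(-1.83)|=0.1770
Bisect:
  x_lo=-3.1183 |R|=2.3099  x_hi=-0.2527 |R|=0.7766
  mid=-1.68547 |R|=0.06308 →hi
  mid=-2.40187 |R|=0.82677 →hi
  mid=-2.76007 |R|=1.45543 →lo
  mid=-2.58097 |R|=1.11574 →lo
  mid=-2.49142 |R|=0.96527 →hi
  mid=-2.53619 |R|=1.03897 →lo
  mid=-2.51380 |R|=1.00174 →lo
  mid=-2.50261 |R|=0.98341 →hi
  mid=-2.50821 |R|=0.99255 →hi
  ...
  [-2.51276,-2.51258] ⇒ x*=-2.5127
Stable set (-2.5127, 0).

(-2.5127, 0).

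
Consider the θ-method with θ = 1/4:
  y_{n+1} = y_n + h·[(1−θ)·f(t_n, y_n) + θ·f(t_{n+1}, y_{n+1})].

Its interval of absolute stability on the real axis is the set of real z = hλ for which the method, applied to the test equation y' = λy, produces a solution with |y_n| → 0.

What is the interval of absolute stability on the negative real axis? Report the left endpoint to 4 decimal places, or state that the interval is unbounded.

(-4.0000, 0).

With y'=λy (z=hλ):
  y_{n+1} = y_n + z·[3/4·y_n + 1/4·y_{n+1}] ⇒ (1 − 1/4z)y_{n+1} = (1 + 3/4z)y_n
  R(z) = (1 + 3/4z)/(1 − 1/4z).

Find x<0 with |R(x)|<1.
x=-1.45: |R|=0.0642
R=−1: 1+3/4x = −1+1/4x ⇒ -1/2x=2 ⇒ x=2/(-1/2)=-4.0000
Confirm numerically:
  x=-3.846: |R|=0.96074 <1
  x=-3.785: |R|=0.94477 <1
  x=-3.325: |R|=0.81570 <1
  x=-3.170: |R|=0.76848 <1
  x=-4.315: |R|=1.07577 >1
  x=-4.082: |R|=1.02029 >1
Stable set (-4.0000, 0).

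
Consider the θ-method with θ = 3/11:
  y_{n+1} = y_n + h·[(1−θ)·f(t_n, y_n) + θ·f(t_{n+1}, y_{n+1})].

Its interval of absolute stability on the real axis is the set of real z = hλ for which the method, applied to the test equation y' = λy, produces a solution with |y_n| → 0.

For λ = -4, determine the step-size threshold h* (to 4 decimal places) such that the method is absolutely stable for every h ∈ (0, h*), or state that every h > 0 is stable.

(-4.4000,0); λ=-4 ⇒ h* = (22/5)/4 = 1.1000.

On y'=λy, z=hλ:
  y_{n+1} = y_n + z·[8/11·y_n + 3/11·y_{n+1}] ⇒ (1 − 3/11z)y_{n+1} = (1 + 8/11z)y_n
  R(z) = (1 + 8/11z)/(1 − 3/11z).

Need |R(x)|<1, x<0.
x=-0.6: |R|=0.4844
R=−1: 1+8/11x = −1+3/11x ⇒ -5/11x=2 ⇒ x=2/(-5/11)=-4.4000
Confirm numerically:
  x=-3.951: |R|=0.90176 <1
  x=-2.595: |R|=0.51956 <1
  x=-2.421: |R|=0.45819 <1
  x=-4.860: |R|=1.08991 >1
  x=-4.575: |R|=1.03539 >1
Interval (-4.4000, 0).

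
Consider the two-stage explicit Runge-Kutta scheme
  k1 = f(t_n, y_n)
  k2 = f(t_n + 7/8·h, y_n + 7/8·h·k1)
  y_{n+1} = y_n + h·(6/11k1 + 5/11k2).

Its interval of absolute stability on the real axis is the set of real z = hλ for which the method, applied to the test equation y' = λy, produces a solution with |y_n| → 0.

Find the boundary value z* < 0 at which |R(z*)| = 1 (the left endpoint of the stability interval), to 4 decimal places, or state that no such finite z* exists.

left endpoint -2.5143.

Test eqn y'=λy, z=hλ:
  k1=λy_n ⇒ h·k1=z·y_n;  k2=λ(1+7/8z)y_n ⇒ h·k2=z(1+7/8z)y_n
  y_{n+1}/y_n = 1 + 6/11z + 5/11z(1+7/8z) = 1 + z + 35/88z²
  R(z) = 1 + z + 35/88z².

Find x<0 with |R(x)|<1.
x=-0.99: |R|=0.3998
R=1: x+35/88x²=0 ⇒ x=−88/35=-2.5143; min R=1−1/(4·35/88)=0.3714>−1
Confirm numerically:
  x=-2.446: |R|=0.93357 <1
  x=-1.799: |R|=0.48820 <1
  x=-1.298: |R|=0.37209 <1
  x=-2.641: |R|=1.13310 >1
  x=-2.629: |R|=1.11995 >1
Stable set (-2.5143, 0).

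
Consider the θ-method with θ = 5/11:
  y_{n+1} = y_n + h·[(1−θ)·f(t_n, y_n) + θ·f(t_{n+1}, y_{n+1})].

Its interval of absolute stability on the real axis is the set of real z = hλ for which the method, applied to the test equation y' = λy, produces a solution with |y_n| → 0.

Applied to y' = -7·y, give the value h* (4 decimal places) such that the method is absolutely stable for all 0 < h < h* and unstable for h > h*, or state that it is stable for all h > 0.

Set f=λy, z=hλ:
  y_{n+1} = y_n + z·[6/11·y_n + 5/11·y_{n+1}] ⇒ (1 − 5/11z)y_{n+1} = (1 + 6/11z)y_n
  Hence R(z) = (1 + 6/11z)/(1 − 5/11z).

Need |R(x)|<1, x<0.
x=-0.58: |R|=0.5410
R=−1: 1+6/11x = −1+5/11x ⇒ -1/11x=2 ⇒ x=2/(-1/11)=-22.0000
Confirm numerically:
  x=-19.887: |R|=0.98087 <1
  x=-17.004: |R|=0.94797 <1
  x=-13.236: |R|=0.88645 <1
  x=-9.068: |R|=0.77047 <1
  x=-22.250: |R|=1.00204 >1
  x=-22.164: |R|=1.00135 >1
  x=-22.151: |R|=1.00124 >1
Interval (-22.0000, 0).

(-22.0000,0); λ=-7 ⇒ h* = (22)/7 = 3.1429.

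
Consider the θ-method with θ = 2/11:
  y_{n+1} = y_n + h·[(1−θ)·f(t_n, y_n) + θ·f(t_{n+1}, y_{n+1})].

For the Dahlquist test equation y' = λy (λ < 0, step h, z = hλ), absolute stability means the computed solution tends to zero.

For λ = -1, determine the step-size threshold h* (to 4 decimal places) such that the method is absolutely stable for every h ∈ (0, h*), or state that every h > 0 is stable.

(-3.1429,0); λ=-1 ⇒ h* = (22/7)/1 = 3.1429.

With y'=λy (z=hλ):
  y_{n+1} = y_n + z·[9/11·y_n + 2/11·y_{n+1}] ⇒ (1 − 2/11z)y_{n+1} = (1 + 9/11z)y_n
  so R(z) = (1 + 9/11z)/(1 − 2/11z).

Need |R(x)|<1, x<0.
x=-1.39: |R|=0.1096
R=−1: 1+9/11x = −1+2/11x ⇒ -7/11x=2 ⇒ x=2/(-7/11)=-3.1429
Confirm numerically:
  x=-2.775: |R|=0.84441 <1
  x=-2.531: |R|=0.73335 <1
  x=-2.502: |R|=0.71970 <1
  x=-1.337: |R|=0.07554 <1
  x=-3.597: |R|=1.17473 >1
  x=-3.331: |R|=1.07457 >1
Interval (-3.1429, 0).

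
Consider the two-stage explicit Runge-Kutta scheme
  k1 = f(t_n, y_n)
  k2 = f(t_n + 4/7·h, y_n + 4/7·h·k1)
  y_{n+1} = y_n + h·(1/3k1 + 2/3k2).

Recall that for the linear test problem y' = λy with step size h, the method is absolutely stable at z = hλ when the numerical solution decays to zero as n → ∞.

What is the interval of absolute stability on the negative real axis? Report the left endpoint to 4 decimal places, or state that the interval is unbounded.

z∈(-2.6250,0).

On y'=λy, z=hλ:
  k1=λy_n ⇒ h·k1=z·y_n;  k2=λ(1+4/7z)y_n ⇒ h·k2=z(1+4/7z)y_n
  y_{n+1}/y_n = 1 + 1/3z + 2/3z(1+4/7z) = 1 + z + 8/21z²
  Hence R(z) = 1 + z + 8/21z².

Find x<0 with |R(x)|<1.
x=-1.78: |R|=0.4270
R=1: x+8/21x²=0 ⇒ x=−21/8=-2.6250; min R=1−1/(4·8/21)=0.3438>−1
Confirm numerically:
  x=-2.465: |R|=0.84975 <1
  x=-1.794: |R|=0.43207 <1
  x=-1.696: |R|=0.39978 <1
  x=-3.109: |R|=1.57324 >1
  x=-2.868: |R|=1.26549 >1
  x=-2.713: |R|=1.09095 >1
Interval (-2.6250, 0).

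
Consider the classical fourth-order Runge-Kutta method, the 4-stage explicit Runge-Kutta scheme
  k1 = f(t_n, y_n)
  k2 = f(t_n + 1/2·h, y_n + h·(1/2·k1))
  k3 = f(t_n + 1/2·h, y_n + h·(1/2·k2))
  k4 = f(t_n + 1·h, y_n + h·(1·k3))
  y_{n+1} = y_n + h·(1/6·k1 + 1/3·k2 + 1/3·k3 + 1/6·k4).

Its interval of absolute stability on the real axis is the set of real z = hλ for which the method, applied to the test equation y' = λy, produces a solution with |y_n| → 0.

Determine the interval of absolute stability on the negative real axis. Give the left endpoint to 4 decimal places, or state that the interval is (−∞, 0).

Set f=λy, z=hλ:
  order 4, 4-stage ⇒ R(z)=1+z+z^2/2+z^3/6+z^4/24
  (e.g. R(-1.31)=0.29608, |R|=0.29608)

Solve |R(x)|<1 on ℝ⁻.
x=-1.31: |R|=0.2961
|R(-3.02)|=1.4155 |R(-2.78)|=0.9920 |R(-1.48)|=0.2748
Bisect:
  x_lo=-3.0937 |R|=1.5737  x_hi=-0.3139 |R|=0.7306
  mid=-1.70381 |R|=0.27446 →hi
  mid=-2.39877 |R|=0.55739 →hi
  mid=-2.74625 |R|=0.94271 →hi
  mid=-2.91999 |R|=1.22281 →lo
  mid=-2.83312 |R|=1.07453 →lo
  mid=-2.78968 |R|=1.00664 →lo
  mid=-2.76797 |R|=0.97419 →hi
  mid=-2.77883 |R|=0.99029 →hi
  mid=-2.78425 |R|=0.99843 →hi
  ...
  [-2.78544,-2.78527] ⇒ x*=-2.7853
So |R|<1 on (-2.7853, 0).

z∈(-2.7853,0).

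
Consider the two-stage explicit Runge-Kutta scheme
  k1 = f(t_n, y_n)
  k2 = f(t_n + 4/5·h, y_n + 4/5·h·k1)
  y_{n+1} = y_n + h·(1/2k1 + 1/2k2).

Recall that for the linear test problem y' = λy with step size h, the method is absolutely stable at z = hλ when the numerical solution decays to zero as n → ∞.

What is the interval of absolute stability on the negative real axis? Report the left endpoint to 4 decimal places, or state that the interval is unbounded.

With y'=λy (z=hλ):
  k1=λy_n ⇒ h·k1=z·y_n;  k2=λ(1+4/5z)y_n ⇒ h·k2=z(1+4/5z)y_n
  y_{n+1}/y_n = 1 + 1/2z + 1/2z(1+4/5z) = 1 + z + 2/5z²
  Hence R(z) = 1 + z + 2/5z².

Find x<0 with |R(x)|<1.
x=-1.29: |R|=0.3756
R=1: x+2/5x²=0 ⇒ x=−5/2=-2.5000; min R=1−1/(4·2/5)=0.3750>−1
Confirm numerically:
  x=-2.328: |R|=0.83983 <1
  x=-1.813: |R|=0.50179 <1
  x=-1.606: |R|=0.42569 <1
  x=-1.381: |R|=0.38186 <1
  x=-2.885: |R|=1.44429 >1
  x=-2.783: |R|=1.31504 >1
Interval (-2.5000, 0).

(-2.5000, 0).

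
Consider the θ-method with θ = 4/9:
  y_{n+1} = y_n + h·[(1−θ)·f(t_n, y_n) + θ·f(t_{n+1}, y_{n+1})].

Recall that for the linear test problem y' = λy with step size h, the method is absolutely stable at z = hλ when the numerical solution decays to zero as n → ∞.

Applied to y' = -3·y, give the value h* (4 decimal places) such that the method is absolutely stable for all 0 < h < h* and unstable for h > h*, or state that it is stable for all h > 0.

Set f=λy, z=hλ:
  y_{n+1} = y_n + z·[5/9·y_n + 4/9·y_{n+1}] ⇒ (1 − 4/9z)y_{n+1} = (1 + 5/9z)y_n
  so R(z) = (1 + 5/9z)/(1 − 4/9z).

Boundary: |R(x)|=1, x<0.
x=-1.2: |R|=0.2174
R=−1: 1+5/9x = −1+4/9x ⇒ -1/9x=2 ⇒ x=2/(-1/9)=-18.0000
Confirm numerically:
  x=-16.115: |R|=0.97434 <1
  x=-11.029: |R|=0.86876 <1
  x=-8.918: |R|=0.79670 <1
  x=-8.210: |R|=0.76601 <1
  x=-18.581: |R|=1.00697 >1
  x=-18.431: |R|=1.00521 >1
Interval (-18.0000, 0).

(-18.0000,0); λ=-3 ⇒ h* = (18)/3 = 6.0000.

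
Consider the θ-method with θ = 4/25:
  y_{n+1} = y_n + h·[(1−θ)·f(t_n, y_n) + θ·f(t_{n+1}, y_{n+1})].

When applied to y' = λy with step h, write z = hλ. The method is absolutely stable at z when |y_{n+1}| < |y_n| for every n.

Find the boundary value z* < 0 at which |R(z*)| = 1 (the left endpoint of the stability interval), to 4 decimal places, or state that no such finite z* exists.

On y'=λy, z=hλ:
  y_{n+1} = y_n + z·[21/25·y_n + 4/25·y_{n+1}] ⇒ (1 − 4/25z)y_{n+1} = (1 + 21/25z)y_n
  Hence R(z) = (1 + 21/25z)/(1 − 4/25z).

Boundary: |R(x)|=1, x<0.
x=-1.5: |R|=0.2097
R=−1: 1+21/25x = −1+4/25x ⇒ -17/25x=2 ⇒ x=2/(-17/25)=-2.9412
Confirm numerically:
  x=-2.870: |R|=0.96683 <1
  x=-2.584: |R|=0.82816 <1
  x=-1.280: |R|=0.06242 <1
  x=-3.527: |R|=1.25465 >1
  x=-2.988: |R|=1.02154 >1
Stable set (-2.9412, 0).

z* = -2.9412.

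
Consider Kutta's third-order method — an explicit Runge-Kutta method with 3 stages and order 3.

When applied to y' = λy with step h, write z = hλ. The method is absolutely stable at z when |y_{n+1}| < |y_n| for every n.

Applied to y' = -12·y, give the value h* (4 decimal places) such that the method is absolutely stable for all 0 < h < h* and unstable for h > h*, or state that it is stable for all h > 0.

(-2.5127,0); λ=-12 ⇒ h* = 0.2094.

Test eqn y'=λy, z=hλ:
  order 3, 3-stage ⇒ R(z)=1+z+z^2/2+z^3/6
  (e.g. R(-1.59)=0.00410, |R|=0.00410)

Boundary: |R(x)|=1, x<0.
x=-1.59: |R|=0.0041
|R(-2.16)|=0.5068 |R(-1.47)|=0.0810 |R(-0.6)|=0.5440
Bisect:
  x_lo=-3.3939 |R|=3.1501  x_hi=-0.0641 |R|=0.9379
  mid=-1.72898 |R|=0.09572 →hi
  mid=-2.56144 |R|=1.08187 →lo
  mid=-2.14521 |R|=0.48959 →hi
  mid=-2.35332 |R|=0.75643 →hi
  mid=-2.45738 |R|=0.91126 →hi
  mid=-2.50941 |R|=0.99452 →hi
  mid=-2.53542 |R|=1.03768 →lo
  mid=-2.52242 |R|=1.01597 →lo
  ...
  [-2.51286,-2.51266] ⇒ x*=-2.5127
Stable set (-2.5127, 0).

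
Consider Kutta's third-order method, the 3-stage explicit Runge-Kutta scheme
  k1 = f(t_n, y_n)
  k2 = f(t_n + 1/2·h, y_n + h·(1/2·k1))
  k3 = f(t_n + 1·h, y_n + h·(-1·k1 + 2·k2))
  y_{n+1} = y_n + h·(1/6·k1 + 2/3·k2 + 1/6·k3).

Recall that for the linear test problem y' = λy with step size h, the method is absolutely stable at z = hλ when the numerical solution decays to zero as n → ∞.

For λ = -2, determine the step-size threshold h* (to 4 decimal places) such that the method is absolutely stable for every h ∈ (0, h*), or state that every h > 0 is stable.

With y'=λy (z=hλ):
  order 3, 3-stage ⇒ R(z)=1+z+z^2/2+z^3/6
  (e.g. R(-0.64)=0.52111, |R|=0.52111)

Find x<0 with |R(x)|<1.
x=-0.64: |R|=0.5211
|R(-2.89)|=1.7369 |R(-2.75)|=1.4349 |R(-0.9)|=0.3835
Bisect:
  x_lo=-3.3576 |R|=3.0297  x_hi=-0.3973 |R|=0.6711
  mid=-1.87750 |R|=0.21803 →hi
  mid=-2.61757 |R|=1.18086 →lo
  mid=-2.24753 |R|=0.61403 →hi
  mid=-2.43255 |R|=0.87293 →hi
  mid=-2.52506 |R|=1.02037 →lo
  mid=-2.47881 |R|=0.94506 →hi
  mid=-2.50194 |R|=0.98231 →hi
  mid=-2.51350 |R|=1.00124 →lo
  ...
  [-2.51278,-2.51260] ⇒ x*=-2.5127
So |R|<1 on (-2.5127, 0).

(-2.5127,0); λ=-2 ⇒ h* = 1.2564.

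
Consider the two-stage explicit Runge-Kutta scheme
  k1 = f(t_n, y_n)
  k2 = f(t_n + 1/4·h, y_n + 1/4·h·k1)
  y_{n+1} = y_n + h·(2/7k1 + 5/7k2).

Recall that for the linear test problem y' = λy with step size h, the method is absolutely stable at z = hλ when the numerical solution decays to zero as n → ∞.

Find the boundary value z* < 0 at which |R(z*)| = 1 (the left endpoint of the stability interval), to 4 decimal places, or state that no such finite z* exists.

With y'=λy (z=hλ):
  k1=λy_n ⇒ h·k1=z·y_n;  k2=λ(1+1/4z)y_n ⇒ h·k2=z(1+1/4z)y_n
  y_{n+1}/y_n = 1 + 2/7z + 5/7z(1+1/4z) = 1 + z + 5/28z²
  Hence R(z) = 1 + z + 5/28z².

Need |R(x)|<1, x<0.
x=-1.07: |R|=0.1344
R=1: x+5/28x²=0 ⇒ x=−28/5=-5.6000; min R=1−1/(4·5/28)=-0.4000>−1
Confirm numerically:
  x=-5.233: |R|=0.65705 <1
  x=-3.872: |R|=0.19479 <1
  x=-3.631: |R|=0.27669 <1
  x=-2.486: |R|=0.38239 <1
  x=-6.105: |R|=1.55054 >1
  x=-5.975: |R|=1.40011 >1
Stable set (-5.6000, 0).

z* = -5.6000.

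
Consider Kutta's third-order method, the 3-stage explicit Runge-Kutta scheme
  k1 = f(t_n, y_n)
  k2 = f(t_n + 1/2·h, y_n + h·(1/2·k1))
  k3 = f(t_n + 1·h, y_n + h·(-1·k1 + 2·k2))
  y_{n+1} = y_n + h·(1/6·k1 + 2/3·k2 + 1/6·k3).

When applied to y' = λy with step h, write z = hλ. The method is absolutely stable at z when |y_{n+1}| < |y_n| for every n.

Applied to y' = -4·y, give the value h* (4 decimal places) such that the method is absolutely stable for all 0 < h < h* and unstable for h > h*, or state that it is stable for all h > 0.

With y'=λy (z=hλ):
  order 3, 3-stage ⇒ R(z)=1+z+z^2/2+z^3/6
  (e.g. R(-0.74)=0.46626, |R|=0.46626)

Need |R(x)|<1, x<0.
x=-0.74: |R|=0.4663
|R(-2.9)|=1.7598 |R(-2.25)|=0.6172 |R(-1.06)|=0.3033
Bisect:
  x_lo=-2.8613 |R|=1.6721  x_hi=-0.1902 |R|=0.8267
  mid=-1.52579 |R|=0.04621 →hi
  mid=-2.19356 |R|=0.54683 →hi
  mid=-2.52744 |R|=1.02433 →lo
  mid=-2.36050 |R|=0.76662 →hi
  mid=-2.44397 |R|=0.89044 →hi
  mid=-2.48570 |R|=0.95609 →hi
  mid=-2.50657 |R|=0.98988 →hi
  mid=-2.51701 |R|=1.00702 →lo
  ...
  [-2.51277,-2.51260] ⇒ x*=-2.5127
Interval (-2.5127, 0).

(-2.5127,0); λ=-4 ⇒ h* = 0.6282.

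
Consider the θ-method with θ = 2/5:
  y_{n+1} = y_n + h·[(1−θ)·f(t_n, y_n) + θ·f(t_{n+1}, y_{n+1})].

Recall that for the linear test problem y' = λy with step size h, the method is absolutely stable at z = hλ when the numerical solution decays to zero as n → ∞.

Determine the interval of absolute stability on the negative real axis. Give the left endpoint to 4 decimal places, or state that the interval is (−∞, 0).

z∈(-10.0000,0).

With y'=λy (z=hλ):
  y_{n+1} = y_n + z·[3/5·y_n + 2/5·y_{n+1}] ⇒ (1 − 2/5z)y_{n+1} = (1 + 3/5z)y_n
  Hence R(z) = (1 + 3/5z)/(1 − 2/5z).

Need |R(x)|<1, x<0.
x=-1.69: |R|=0.0084
R=−1: 1+3/5x = −1+2/5x ⇒ -1/5x=2 ⇒ x=2/(-1/5)=-10.0000
Confirm numerically:
  x=-9.366: |R|=0.97329 <1
  x=-8.890: |R|=0.95127 <1
  x=-7.554: |R|=0.87836 <1
  x=-10.524: |R|=1.02012 >1
  x=-10.192: |R|=1.00756 >1
  x=-10.181: |R|=1.00714 >1
So |R|<1 on (-10.0000, 0).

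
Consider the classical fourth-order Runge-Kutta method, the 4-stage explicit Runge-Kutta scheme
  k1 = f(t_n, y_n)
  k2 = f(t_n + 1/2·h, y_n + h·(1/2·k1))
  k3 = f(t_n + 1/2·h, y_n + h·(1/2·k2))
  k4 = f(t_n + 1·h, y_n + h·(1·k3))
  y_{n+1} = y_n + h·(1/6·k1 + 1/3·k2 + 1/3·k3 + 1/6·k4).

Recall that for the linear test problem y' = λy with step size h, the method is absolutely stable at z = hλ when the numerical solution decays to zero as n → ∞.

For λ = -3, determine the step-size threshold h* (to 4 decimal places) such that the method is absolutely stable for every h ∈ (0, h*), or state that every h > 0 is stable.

(-2.7853,0); λ=-3 ⇒ h* = 0.9284.

On y'=λy, z=hλ:
  order 4, 4-stage ⇒ R(z)=1+z+z^2/2+z^3/6+z^4/24
  (e.g. R(-0.98)=0.38177, |R|=0.38177)

Need |R(x)|<1, x<0.
x=-0.98: |R|=0.3818
|R(-2.53)|=0.6786 |R(-2.51)|=0.6583 |R(-1.69)|=0.2735
Bisect:
  x_lo=-3.2439 |R|=1.9421  x_hi=-0.3385 |R|=0.7128
  mid=-1.79122 |R|=0.28410 →hi
  mid=-2.51756 |R|=0.66588 →hi
  mid=-2.88073 |R|=1.15369 →lo
  mid=-2.69915 |R|=0.87770 →hi
  mid=-2.78994 |R|=1.00703 →lo
  mid=-2.74454 |R|=0.94028 →hi
  mid=-2.76724 |R|=0.97312 →hi
  mid=-2.77859 |R|=0.98994 →hi
  ...
  [-2.78533,-2.78515] ⇒ x*=-2.7853
So |R|<1 on (-2.7853, 0).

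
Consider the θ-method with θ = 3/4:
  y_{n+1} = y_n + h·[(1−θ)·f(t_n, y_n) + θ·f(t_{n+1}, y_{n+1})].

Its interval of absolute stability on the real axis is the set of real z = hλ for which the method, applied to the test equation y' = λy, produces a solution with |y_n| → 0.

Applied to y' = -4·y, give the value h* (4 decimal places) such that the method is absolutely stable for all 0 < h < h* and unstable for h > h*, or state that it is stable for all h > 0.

interval (−∞, 0). Any h>0 works for λ=-4.

On y'=λy, z=hλ:
  y_{n+1} = y_n + z·[1/4·y_n + 3/4·y_{n+1}] ⇒ (1 − 3/4z)y_{n+1} = (1 + 1/4z)y_n
  R(z) = (1 + 1/4z)/(1 − 3/4z).

Need |R(x)|<1, x<0.
x=-1.65: |R|=0.2626
x=-2: |R|=0.2000
x=-10: |R|=0.1765
x=-100: |R|=0.3158
θ=3/4≥1/2 ⇒ |1+1/4x|<|1−3/4x| ∀x<0 ⇒ stable on all of ℝ⁻.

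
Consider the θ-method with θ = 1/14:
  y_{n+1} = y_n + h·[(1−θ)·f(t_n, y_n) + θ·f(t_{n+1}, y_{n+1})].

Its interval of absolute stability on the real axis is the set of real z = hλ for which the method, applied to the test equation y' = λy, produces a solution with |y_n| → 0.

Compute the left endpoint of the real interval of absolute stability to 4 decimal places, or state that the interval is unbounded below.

left endpoint -2.3333.

Test eqn y'=λy, z=hλ:
  y_{n+1} = y_n + z·[13/14·y_n + 1/14·y_{n+1}] ⇒ (1 − 1/14z)y_{n+1} = (1 + 13/14z)y_n
  so R(z) = (1 + 13/14z)/(1 − 1/14z).

Find x<0 with |R(x)|<1.
x=-1.55: |R|=0.3955
R=−1: 1+13/14x = −1+1/14x ⇒ -6/7x=2 ⇒ x=2/(-6/7)=-2.3333
Confirm numerically:
  x=-1.540: |R|=0.38739 <1
  x=-1.440: |R|=0.30570 <1
  x=-1.054: |R|=0.01980 <1
  x=-1.028: |R|=0.04232 <1
  x=-2.849: |R|=1.36726 >1
  x=-2.537: |R|=1.14779 >1
  x=-2.369: |R|=1.02615 >1
Stable set (-2.3333, 0).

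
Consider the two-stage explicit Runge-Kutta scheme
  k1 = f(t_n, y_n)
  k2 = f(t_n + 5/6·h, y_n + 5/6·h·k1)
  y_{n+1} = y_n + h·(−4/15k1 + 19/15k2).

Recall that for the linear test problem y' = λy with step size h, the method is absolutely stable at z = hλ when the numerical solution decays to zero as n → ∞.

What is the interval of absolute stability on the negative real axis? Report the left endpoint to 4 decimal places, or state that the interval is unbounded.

On y'=λy, z=hλ:
  k1=λy_n ⇒ h·k1=z·y_n;  k2=λ(1+5/6z)y_n ⇒ h·k2=z(1+5/6z)y_n
  y_{n+1}/y_n = 1 − 4/15z + 19/15z(1+5/6z) = 1 + z + 19/18z²
  R(z) = 1 + z + 19/18z².

Find x<0 with |R(x)|<1.
x=-1.43: |R|=1.7285
R=1: x+19/18x²=0 ⇒ x=−18/19=-0.9474; min R=1−1/(4·19/18)=0.7632>−1
Confirm numerically:
  x=-0.902: |R|=0.95680 <1
  x=-0.796: |R|=0.87282 <1
  x=-0.422: |R|=0.76598 <1
  x=-1.319: |R|=1.51741 >1
  x=-1.301: |R|=1.48563 >1
  x=-1.091: |R|=1.16541 >1
So |R|<1 on (-0.9474, 0).

z∈(-0.9474,0).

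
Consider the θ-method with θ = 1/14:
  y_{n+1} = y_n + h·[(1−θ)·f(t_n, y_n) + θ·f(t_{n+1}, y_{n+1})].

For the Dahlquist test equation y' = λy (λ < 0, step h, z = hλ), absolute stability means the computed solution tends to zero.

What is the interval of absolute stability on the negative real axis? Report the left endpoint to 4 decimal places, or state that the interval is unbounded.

Set f=λy, z=hλ:
  y_{n+1} = y_n + z·[13/14·y_n + 1/14·y_{n+1}] ⇒ (1 − 1/14z)y_{n+1} = (1 + 13/14z)y_n
  so R(z) = (1 + 13/14z)/(1 − 1/14z).

Boundary: |R(x)|=1, x<0.
x=-1.13: |R|=0.0456
R=−1: 1+13/14x = −1+1/14x ⇒ -6/7x=2 ⇒ x=2/(-6/7)=-2.3333
Confirm numerically:
  x=-2.051: |R|=0.78892 <1
  x=-1.900: |R|=0.67296 <1
  x=-1.498: |R|=0.35321 <1
  x=-2.913: |R|=1.41128 >1
  x=-2.836: |R|=1.35828 >1
  x=-2.758: |R|=1.30409 >1
Interval (-2.3333, 0).

z∈(-2.3333,0).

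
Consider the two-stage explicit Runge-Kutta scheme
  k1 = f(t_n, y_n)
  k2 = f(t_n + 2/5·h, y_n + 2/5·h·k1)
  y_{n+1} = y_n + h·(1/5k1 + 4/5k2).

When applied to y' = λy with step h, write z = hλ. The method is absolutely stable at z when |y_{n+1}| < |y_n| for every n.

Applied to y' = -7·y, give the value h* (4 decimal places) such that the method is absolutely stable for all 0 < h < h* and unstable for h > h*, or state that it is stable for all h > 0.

Test eqn y'=λy, z=hλ:
  k1=λy_n ⇒ h·k1=z·y_n;  k2=λ(1+2/5z)y_n ⇒ h·k2=z(1+2/5z)y_n
  y_{n+1}/y_n = 1 + 1/5z + 4/5z(1+2/5z) = 1 + z + 8/25z²
  Hence R(z) = 1 + z + 8/25z².

Solve |R(x)|<1 on ℝ⁻.
x=-1.1: |R|=0.2872
R=1: x+8/25x²=0 ⇒ x=−25/8=-3.1250; min R=1−1/(4·8/25)=0.2188>−1
Confirm numerically:
  x=-2.792: |R|=0.70248 <1
  x=-2.317: |R|=0.40092 <1
  x=-2.004: |R|=0.28113 <1
  x=-1.411: |R|=0.22609 <1
  x=-3.547: |R|=1.47899 >1
  x=-3.210: |R|=1.08731 >1
Stable set (-3.1250, 0).

(-3.1250,0); λ=-7 ⇒ h* = (25/8)/7 = 0.4464.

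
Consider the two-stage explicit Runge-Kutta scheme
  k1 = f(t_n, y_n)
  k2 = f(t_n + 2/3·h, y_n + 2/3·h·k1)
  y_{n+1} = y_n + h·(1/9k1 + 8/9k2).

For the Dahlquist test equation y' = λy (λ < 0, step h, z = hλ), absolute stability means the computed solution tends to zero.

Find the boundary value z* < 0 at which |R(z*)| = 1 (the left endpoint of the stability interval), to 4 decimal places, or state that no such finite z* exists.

Set f=λy, z=hλ:
  k1=λy_n ⇒ h·k1=z·y_n;  k2=λ(1+2/3z)y_n ⇒ h·k2=z(1+2/3z)y_n
  y_{n+1}/y_n = 1 + 1/9z + 8/9z(1+2/3z) = 1 + z + 16/27z²
  R(z) = 1 + z + 16/27z².

Need |R(x)|<1, x<0.
x=-1.41: |R|=0.7681
R=1: x+16/27x²=0 ⇒ x=−27/16=-1.6875; min R=1−1/(4·16/27)=0.5781>−1
Confirm numerically:
  x=-0.955: |R|=0.58546 <1
  x=-0.891: |R|=0.57945 <1
  x=-0.870: |R|=0.57853 <1
  x=-2.147: |R|=1.58462 >1
  x=-1.971: |R|=1.33113 >1
Interval (-1.6875, 0).

z* = -1.6875.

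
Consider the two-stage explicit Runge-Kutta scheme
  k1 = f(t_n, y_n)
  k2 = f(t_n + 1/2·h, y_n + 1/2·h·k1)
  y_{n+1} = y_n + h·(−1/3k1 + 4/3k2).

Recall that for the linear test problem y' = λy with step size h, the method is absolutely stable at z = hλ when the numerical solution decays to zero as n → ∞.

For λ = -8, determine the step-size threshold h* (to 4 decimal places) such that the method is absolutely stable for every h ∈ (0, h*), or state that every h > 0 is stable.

(-1.5000,0); λ=-8 ⇒ h* = (3/2)/8 = 0.1875.

On y'=λy, z=hλ:
  k1=λy_n ⇒ h·k1=z·y_n;  k2=λ(1+1/2z)y_n ⇒ h·k2=z(1+1/2z)y_n
  y_{n+1}/y_n = 1 − 1/3z + 4/3z(1+1/2z) = 1 + z + 2/3z²
  so R(z) = 1 + z + 2/3z².

Find x<0 with |R(x)|<1.
x=-0.76: |R|=0.6251
R=1: x+2/3x²=0 ⇒ x=−3/2=-1.5000; min R=1−1/(4·2/3)=0.6250>−1
Confirm numerically:
  x=-1.010: |R|=0.67007 <1
  x=-0.956: |R|=0.65329 <1
  x=-0.834: |R|=0.62970 <1
  x=-1.952: |R|=1.58820 >1
  x=-1.678: |R|=1.19912 >1
  x=-1.587: |R|=1.09205 >1
Stable set (-1.5000, 0).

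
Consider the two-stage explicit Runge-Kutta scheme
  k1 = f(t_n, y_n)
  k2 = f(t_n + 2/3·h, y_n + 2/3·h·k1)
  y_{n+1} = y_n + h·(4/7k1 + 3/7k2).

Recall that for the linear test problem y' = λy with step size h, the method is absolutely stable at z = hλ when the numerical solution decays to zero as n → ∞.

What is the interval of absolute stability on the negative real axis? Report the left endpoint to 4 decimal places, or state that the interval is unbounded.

With y'=λy (z=hλ):
  k1=λy_n ⇒ h·k1=z·y_n;  k2=λ(1+2/3z)y_n ⇒ h·k2=z(1+2/3z)y_n
  y_{n+1}/y_n = 1 + 4/7z + 3/7z(1+2/3z) = 1 + z + 2/7z²
  R(z) = 1 + z + 2/7z².

Boundary: |R(x)|=1, x<0.
x=-1.5: |R|=0.1429
R=1: x+2/7x²=0 ⇒ x=−7/2=-3.5000; min R=1−1/(4·2/7)=0.1250>−1
Confirm numerically:
  x=-3.115: |R|=0.65735 <1
  x=-3.033: |R|=0.59531 <1
  x=-2.765: |R|=0.41935 <1
  x=-3.879: |R|=1.42004 >1
  x=-3.603: |R|=1.10603 >1
Interval (-3.5000, 0).

(-3.5000, 0).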